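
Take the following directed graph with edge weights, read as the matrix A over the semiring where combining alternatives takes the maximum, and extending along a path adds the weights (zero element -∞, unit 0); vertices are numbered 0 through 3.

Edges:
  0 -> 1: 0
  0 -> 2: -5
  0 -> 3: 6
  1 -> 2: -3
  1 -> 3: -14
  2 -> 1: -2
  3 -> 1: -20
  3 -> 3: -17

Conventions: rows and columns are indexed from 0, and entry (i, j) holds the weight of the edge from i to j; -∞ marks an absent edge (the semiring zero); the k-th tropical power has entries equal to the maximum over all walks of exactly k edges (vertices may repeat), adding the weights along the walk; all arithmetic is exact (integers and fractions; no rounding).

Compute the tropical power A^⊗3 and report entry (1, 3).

A^⊗2:
  [-∞, -7, -3, -11]
  [-∞, -5, -∞, -31]
  [-∞, -∞, -5, -16]
  [-∞, -37, -23, -34]
A^⊗3:
  [-∞, -5, -10, -21]
  [-∞, -51, -8, -19]
  [-∞, -7, -∞, -33]
  [-∞, -25, -40, -51]
Key observation: the optimum is the walk 1->2->1->3, with weight (-3) + (-2) + (-14) = -19.
Optimal value attained by: walk 1->2->1->3.
Answer: (A^⊗3)[1][3] = -19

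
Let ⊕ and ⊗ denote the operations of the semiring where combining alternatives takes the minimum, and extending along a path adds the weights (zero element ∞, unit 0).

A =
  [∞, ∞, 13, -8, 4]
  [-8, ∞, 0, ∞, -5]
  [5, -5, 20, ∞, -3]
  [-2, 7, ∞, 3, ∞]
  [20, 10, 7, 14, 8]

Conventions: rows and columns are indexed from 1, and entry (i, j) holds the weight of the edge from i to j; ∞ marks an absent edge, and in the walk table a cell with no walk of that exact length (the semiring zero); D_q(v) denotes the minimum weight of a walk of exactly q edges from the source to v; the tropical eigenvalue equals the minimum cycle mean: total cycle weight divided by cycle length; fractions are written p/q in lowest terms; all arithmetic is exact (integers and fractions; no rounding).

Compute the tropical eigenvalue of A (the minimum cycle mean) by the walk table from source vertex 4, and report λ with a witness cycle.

q=0: [∞, ∞, ∞, 0, ∞]
q=1: [-2, 7, ∞, 3, ∞]
q=2: [-1, 10, 7, -10, 2]
q=3: [-12, -3, 9, -9, 3]
q=4: [-11, -2, -3, -20, -8]
q=5: [-22, -13, -2, -19, -7]
Optimal cycle mean attained by: cycle 1->4->1, total (-8) + (-2), length 2.
Answer: λ = -5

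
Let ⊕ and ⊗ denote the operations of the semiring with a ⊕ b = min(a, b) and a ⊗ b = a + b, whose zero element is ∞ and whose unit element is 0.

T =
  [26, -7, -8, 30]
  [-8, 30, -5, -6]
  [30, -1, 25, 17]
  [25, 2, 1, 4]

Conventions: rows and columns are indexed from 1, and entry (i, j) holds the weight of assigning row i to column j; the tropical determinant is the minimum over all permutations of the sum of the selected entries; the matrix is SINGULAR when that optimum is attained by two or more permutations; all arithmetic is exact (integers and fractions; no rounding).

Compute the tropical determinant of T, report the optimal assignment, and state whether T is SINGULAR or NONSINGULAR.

σ = (1, 2, 3, 4): 26 + 30 + 25 + 4 = 85
σ = (1, 2, 4, 3): 26 + 30 + 17 + 1 = 74
σ = (1, 3, 2, 4): 26 + (-5) + (-1) + 4 = 24
σ = (1, 3, 4, 2): 26 + (-5) + 17 + 2 = 40
σ = (1, 4, 2, 3): 26 + (-6) + (-1) + 1 = 20
σ = (1, 4, 3, 2): 26 + (-6) + 25 + 2 = 47
σ = (2, 1, 3, 4): (-7) + (-8) + 25 + 4 = 14
σ = (2, 1, 4, 3): (-7) + (-8) + 17 + 1 = 3
σ = (2, 3, 1, 4): (-7) + (-5) + 30 + 4 = 22
σ = (2, 3, 4, 1): (-7) + (-5) + 17 + 25 = 30
σ = (2, 4, 1, 3): (-7) + (-6) + 30 + 1 = 18
σ = (2, 4, 3, 1): (-7) + (-6) + 25 + 25 = 37
σ = (3, 1, 2, 4): (-8) + (-8) + (-1) + 4 = -13
σ = (3, 1, 4, 2): (-8) + (-8) + 17 + 2 = 3
σ = (3, 2, 1, 4): (-8) + 30 + 30 + 4 = 56
σ = (3, 2, 4, 1): (-8) + 30 + 17 + 25 = 64
σ = (3, 4, 1, 2): (-8) + (-6) + 30 + 2 = 18
σ = (3, 4, 2, 1): (-8) + (-6) + (-1) + 25 = 10
σ = (4, 1, 2, 3): 30 + (-8) + (-1) + 1 = 22
σ = (4, 1, 3, 2): 30 + (-8) + 25 + 2 = 49
σ = (4, 2, 1, 3): 30 + 30 + 30 + 1 = 91
σ = (4, 2, 3, 1): 30 + 30 + 25 + 25 = 110
σ = (4, 3, 1, 2): 30 + (-5) + 30 + 2 = 57
σ = (4, 3, 2, 1): 30 + (-5) + (-1) + 25 = 49
Optimal value attained by: σ = (3, 1, 2, 4).
Answer: det⊕(T) = -13; verdict: NONSINGULAR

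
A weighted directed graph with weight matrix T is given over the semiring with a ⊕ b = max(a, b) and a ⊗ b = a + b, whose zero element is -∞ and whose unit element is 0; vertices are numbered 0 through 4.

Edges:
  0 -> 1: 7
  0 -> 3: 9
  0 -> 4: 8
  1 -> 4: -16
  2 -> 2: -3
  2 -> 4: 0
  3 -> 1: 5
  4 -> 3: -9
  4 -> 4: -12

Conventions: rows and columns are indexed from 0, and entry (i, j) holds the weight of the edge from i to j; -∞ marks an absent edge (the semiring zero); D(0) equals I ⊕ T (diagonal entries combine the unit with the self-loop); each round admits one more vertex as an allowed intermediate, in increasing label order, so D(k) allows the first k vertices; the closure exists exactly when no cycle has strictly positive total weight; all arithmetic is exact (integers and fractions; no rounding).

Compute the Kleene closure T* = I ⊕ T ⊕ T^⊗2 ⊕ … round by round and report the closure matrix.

D(0):
  [0, 7, -∞, 9, 8]
  [-∞, 0, -∞, -∞, -16]
  [-∞, -∞, 0, -∞, 0]
  [-∞, 5, -∞, 0, -∞]
  [-∞, -∞, -∞, -9, 0]
D(1):
  [0, 7, -∞, 9, 8]
  [-∞, 0, -∞, -∞, -16]
  [-∞, -∞, 0, -∞, 0]
  [-∞, 5, -∞, 0, -∞]
  [-∞, -∞, -∞, -9, 0]
D(2):
  [0, 7, -∞, 9, 8]
  [-∞, 0, -∞, -∞, -16]
  [-∞, -∞, 0, -∞, 0]
  [-∞, 5, -∞, 0, -11]
  [-∞, -∞, -∞, -9, 0]
D(3):
  [0, 7, -∞, 9, 8]
  [-∞, 0, -∞, -∞, -16]
  [-∞, -∞, 0, -∞, 0]
  [-∞, 5, -∞, 0, -11]
  [-∞, -∞, -∞, -9, 0]
D(4):
  [0, 14, -∞, 9, 8]
  [-∞, 0, -∞, -∞, -16]
  [-∞, -∞, 0, -∞, 0]
  [-∞, 5, -∞, 0, -11]
  [-∞, -4, -∞, -9, 0]
D(5):
  [0, 14, -∞, 9, 8]
  [-∞, 0, -∞, -25, -16]
  [-∞, -4, 0, -9, 0]
  [-∞, 5, -∞, 0, -11]
  [-∞, -4, -∞, -9, 0]
Answer: T* = [[0, 14, -∞, 9, 8], [-∞, 0, -∞, -25, -16], [-∞, -4, 0, -9, 0], [-∞, 5, -∞, 0, -11], [-∞, -4, -∞, -9, 0]]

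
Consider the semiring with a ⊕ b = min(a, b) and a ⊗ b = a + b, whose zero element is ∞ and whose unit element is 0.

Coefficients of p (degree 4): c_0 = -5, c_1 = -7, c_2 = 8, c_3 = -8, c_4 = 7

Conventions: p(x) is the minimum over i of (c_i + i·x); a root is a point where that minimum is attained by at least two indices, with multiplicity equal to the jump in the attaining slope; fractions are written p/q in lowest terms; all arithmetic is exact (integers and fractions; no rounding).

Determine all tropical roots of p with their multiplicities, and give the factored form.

hull edge (i=0, c=-5) to (i=1, c=-7): slope -2, span 1
hull edge (i=1, c=-7) to (i=3, c=-8): slope -1/2, span 2
hull edge (i=3, c=-8) to (i=4, c=7): slope 15, span 1
Factored form: p(x) = 7 ⊗ (x ⊕ (-15)) ⊗ (x ⊕ 1/2) ⊗ (x ⊕ 1/2) ⊗ (x ⊕ 2)
Answer: roots = -15 (mult 1), 1/2 (mult 2), 2 (mult 1)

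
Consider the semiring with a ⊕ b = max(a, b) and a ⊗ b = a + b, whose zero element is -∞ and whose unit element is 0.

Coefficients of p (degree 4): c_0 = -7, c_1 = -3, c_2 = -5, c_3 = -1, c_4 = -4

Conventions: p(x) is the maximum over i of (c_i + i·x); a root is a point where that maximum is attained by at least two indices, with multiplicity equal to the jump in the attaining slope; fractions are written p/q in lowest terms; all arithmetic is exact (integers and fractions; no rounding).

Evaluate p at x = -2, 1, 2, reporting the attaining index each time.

p(-2) = max(-7+0·(-2)=-7, -3+1·(-2)=-5, -5+2·(-2)=-9, -1+3·(-2)=-7, -4+4·(-2)=-12) = -5 (attained by i=1)
p(1) = max(-7+0·1=-7, -3+1·1=-2, -5+2·1=-3, -1+3·1=2, -4+4·1=0) = 2 (attained by i=3)
p(2) = max(-7+0·2=-7, -3+1·2=-1, -5+2·2=-1, -1+3·2=5, -4+4·2=4) = 5 (attained by i=3)
Answer: p(-2) = -5; p(1) = 2; p(2) = 5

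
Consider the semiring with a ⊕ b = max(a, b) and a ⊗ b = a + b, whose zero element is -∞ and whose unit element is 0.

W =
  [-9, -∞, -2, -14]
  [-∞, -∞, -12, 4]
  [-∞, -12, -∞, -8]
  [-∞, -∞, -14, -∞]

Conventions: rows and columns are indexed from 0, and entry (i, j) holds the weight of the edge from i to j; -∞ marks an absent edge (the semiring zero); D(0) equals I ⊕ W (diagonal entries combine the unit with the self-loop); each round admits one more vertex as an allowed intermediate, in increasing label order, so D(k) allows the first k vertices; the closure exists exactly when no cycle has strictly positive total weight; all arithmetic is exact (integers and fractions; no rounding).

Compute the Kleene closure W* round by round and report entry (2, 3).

D(0):
  [0, -∞, -2, -14]
  [-∞, 0, -12, 4]
  [-∞, -12, 0, -8]
  [-∞, -∞, -14, 0]
D(1):
  [0, -∞, -2, -14]
  [-∞, 0, -12, 4]
  [-∞, -12, 0, -8]
  [-∞, -∞, -14, 0]
D(2):
  [0, -∞, -2, -14]
  [-∞, 0, -12, 4]
  [-∞, -12, 0, -8]
  [-∞, -∞, -14, 0]
D(3):
  [0, -14, -2, -10]
  [-∞, 0, -12, 4]
  [-∞, -12, 0, -8]
  [-∞, -26, -14, 0]
D(4):
  [0, -14, -2, -10]
  [-∞, 0, -10, 4]
  [-∞, -12, 0, -8]
  [-∞, -26, -14, 0]
Answer: W*[2][3] = -8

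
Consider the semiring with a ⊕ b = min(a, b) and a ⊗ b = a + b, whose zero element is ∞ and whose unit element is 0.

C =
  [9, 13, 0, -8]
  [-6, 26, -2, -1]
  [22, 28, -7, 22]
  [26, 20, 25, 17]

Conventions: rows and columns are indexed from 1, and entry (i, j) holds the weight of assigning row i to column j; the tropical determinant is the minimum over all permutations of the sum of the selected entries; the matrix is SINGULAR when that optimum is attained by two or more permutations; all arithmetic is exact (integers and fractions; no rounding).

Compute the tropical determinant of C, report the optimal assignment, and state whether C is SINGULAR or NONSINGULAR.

σ = (1, 2, 3, 4): 9 + 26 + (-7) + 17 = 45
σ = (1, 2, 4, 3): 9 + 26 + 22 + 25 = 82
σ = (1, 3, 2, 4): 9 + (-2) + 28 + 17 = 52
σ = (1, 3, 4, 2): 9 + (-2) + 22 + 20 = 49
σ = (1, 4, 2, 3): 9 + (-1) + 28 + 25 = 61
σ = (1, 4, 3, 2): 9 + (-1) + (-7) + 20 = 21
σ = (2, 1, 3, 4): 13 + (-6) + (-7) + 17 = 17
σ = (2, 1, 4, 3): 13 + (-6) + 22 + 25 = 54
σ = (2, 3, 1, 4): 13 + (-2) + 22 + 17 = 50
σ = (2, 3, 4, 1): 13 + (-2) + 22 + 26 = 59
σ = (2, 4, 1, 3): 13 + (-1) + 22 + 25 = 59
σ = (2, 4, 3, 1): 13 + (-1) + (-7) + 26 = 31
σ = (3, 1, 2, 4): 0 + (-6) + 28 + 17 = 39
σ = (3, 1, 4, 2): 0 + (-6) + 22 + 20 = 36
σ = (3, 2, 1, 4): 0 + 26 + 22 + 17 = 65
σ = (3, 2, 4, 1): 0 + 26 + 22 + 26 = 74
σ = (3, 4, 1, 2): 0 + (-1) + 22 + 20 = 41
σ = (3, 4, 2, 1): 0 + (-1) + 28 + 26 = 53
σ = (4, 1, 2, 3): (-8) + (-6) + 28 + 25 = 39
σ = (4, 1, 3, 2): (-8) + (-6) + (-7) + 20 = -1
σ = (4, 2, 1, 3): (-8) + 26 + 22 + 25 = 65
σ = (4, 2, 3, 1): (-8) + 26 + (-7) + 26 = 37
σ = (4, 3, 1, 2): (-8) + (-2) + 22 + 20 = 32
σ = (4, 3, 2, 1): (-8) + (-2) + 28 + 26 = 44
Optimal value attained by: σ = (4, 1, 3, 2).
Answer: det⊕(C) = -1; verdict: NONSINGULAR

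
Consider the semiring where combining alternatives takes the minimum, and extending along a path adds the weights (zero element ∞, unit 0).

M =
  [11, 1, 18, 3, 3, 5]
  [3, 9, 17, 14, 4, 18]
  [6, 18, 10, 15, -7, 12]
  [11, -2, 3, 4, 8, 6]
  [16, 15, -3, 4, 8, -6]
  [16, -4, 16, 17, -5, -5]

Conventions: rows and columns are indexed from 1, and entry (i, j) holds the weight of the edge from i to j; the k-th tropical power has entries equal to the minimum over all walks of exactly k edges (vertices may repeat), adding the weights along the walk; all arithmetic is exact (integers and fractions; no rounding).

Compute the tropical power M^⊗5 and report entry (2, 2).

M^⊗2:
  [4, 1, 0, 7, 0, -3]
  [12, 4, 1, 6, 6, -2]
  [9, 7, -10, -3, 1, -13]
  [1, 2, 5, 8, -4, 1]
  [3, -10, 5, 8, -11, -11]
  [-1, -9, -8, -1, -10, -11]
M^⊗3:
  [4, -7, -3, 4, -8, -8]
  [7, -6, 3, 10, -7, -7]
  [-4, -17, -2, 1, -18, -18]
  [5, -3, -7, 0, -4, -10]
  [-7, -15, -14, -7, -16, -17]
  [-6, -15, -13, -6, -16, -16]
M^⊗4:
  [-4, -12, -11, -4, -13, -14]
  [-3, -11, -10, -3, -12, -13]
  [-14, -22, -21, -14, -23, -24]
  [-1, -14, -7, 0, -15, -15]
  [-12, -21, -19, -12, -22, -22]
  [-12, -20, -19, -12, -21, -22]
M^⊗5:
  [-9, -18, -16, -9, -19, -19]
  [-8, -17, -15, -8, -18, -18]
  [-19, -28, -26, -19, -29, -29]
  [-11, -19, -18, -11, -20, -21]
  [-18, -26, -25, -18, -27, -28]
  [-17, -26, -24, -17, -27, -27]
Key observation: the optimum is the walk 2->5->6->5->6->2, with weight 4 + (-6) + (-5) + (-6) + (-4) = -17.
Optimal value attained by: walk 2->5->6->5->6->2.
Answer: (M^⊗5)[2][2] = -17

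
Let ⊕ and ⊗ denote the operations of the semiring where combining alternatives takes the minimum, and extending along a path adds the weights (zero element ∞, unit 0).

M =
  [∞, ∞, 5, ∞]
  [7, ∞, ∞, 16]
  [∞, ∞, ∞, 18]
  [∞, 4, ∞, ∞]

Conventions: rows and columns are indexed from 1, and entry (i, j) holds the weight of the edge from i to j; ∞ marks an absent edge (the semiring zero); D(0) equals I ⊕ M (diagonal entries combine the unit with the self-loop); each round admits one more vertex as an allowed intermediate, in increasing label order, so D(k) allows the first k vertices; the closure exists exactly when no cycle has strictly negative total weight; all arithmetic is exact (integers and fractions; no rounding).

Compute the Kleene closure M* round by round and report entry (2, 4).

D(0):
  [0, ∞, 5, ∞]
  [7, 0, ∞, 16]
  [∞, ∞, 0, 18]
  [∞, 4, ∞, 0]
D(1):
  [0, ∞, 5, ∞]
  [7, 0, 12, 16]
  [∞, ∞, 0, 18]
  [∞, 4, ∞, 0]
D(2):
  [0, ∞, 5, ∞]
  [7, 0, 12, 16]
  [∞, ∞, 0, 18]
  [11, 4, 16, 0]
D(3):
  [0, ∞, 5, 23]
  [7, 0, 12, 16]
  [∞, ∞, 0, 18]
  [11, 4, 16, 0]
D(4):
  [0, 27, 5, 23]
  [7, 0, 12, 16]
  [29, 22, 0, 18]
  [11, 4, 16, 0]
Answer: M*[2][4] = 16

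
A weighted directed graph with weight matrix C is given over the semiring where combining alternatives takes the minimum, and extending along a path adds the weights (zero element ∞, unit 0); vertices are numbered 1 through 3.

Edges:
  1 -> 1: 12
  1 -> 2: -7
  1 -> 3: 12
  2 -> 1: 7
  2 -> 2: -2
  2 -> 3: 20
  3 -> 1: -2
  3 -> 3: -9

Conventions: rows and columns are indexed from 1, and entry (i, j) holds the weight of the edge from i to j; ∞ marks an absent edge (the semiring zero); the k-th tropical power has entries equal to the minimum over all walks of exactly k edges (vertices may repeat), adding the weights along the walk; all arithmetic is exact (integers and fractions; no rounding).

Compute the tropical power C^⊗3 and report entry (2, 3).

C^⊗2:
  [0, -9, 3]
  [5, -4, 11]
  [-11, -9, -18]
C^⊗3:
  [-2, -11, -6]
  [3, -6, 2]
  [-20, -18, -27]
Key observation: the optimum is the walk 2->3->3->3, with weight 20 + (-9) + (-9) = 2.
Optimal value attained by: walk 2->3->3->3.
Answer: (C^⊗3)[2][3] = 2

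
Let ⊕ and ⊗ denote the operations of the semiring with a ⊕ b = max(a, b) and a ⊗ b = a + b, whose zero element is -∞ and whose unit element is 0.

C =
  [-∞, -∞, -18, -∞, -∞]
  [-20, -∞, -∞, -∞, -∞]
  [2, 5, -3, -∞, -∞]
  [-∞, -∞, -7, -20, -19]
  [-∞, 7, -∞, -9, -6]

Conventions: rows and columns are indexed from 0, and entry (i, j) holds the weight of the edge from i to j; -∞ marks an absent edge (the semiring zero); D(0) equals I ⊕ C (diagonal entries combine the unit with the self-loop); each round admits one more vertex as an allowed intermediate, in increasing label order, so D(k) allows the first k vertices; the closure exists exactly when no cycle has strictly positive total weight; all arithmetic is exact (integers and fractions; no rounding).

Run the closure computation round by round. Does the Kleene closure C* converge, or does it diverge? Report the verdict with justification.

D(0):
  [0, -∞, -18, -∞, -∞]
  [-20, 0, -∞, -∞, -∞]
  [2, 5, 0, -∞, -∞]
  [-∞, -∞, -7, 0, -19]
  [-∞, 7, -∞, -9, 0]
D(1):
  [0, -∞, -18, -∞, -∞]
  [-20, 0, -38, -∞, -∞]
  [2, 5, 0, -∞, -∞]
  [-∞, -∞, -7, 0, -19]
  [-∞, 7, -∞, -9, 0]
D(2):
  [0, -∞, -18, -∞, -∞]
  [-20, 0, -38, -∞, -∞]
  [2, 5, 0, -∞, -∞]
  [-∞, -∞, -7, 0, -19]
  [-13, 7, -31, -9, 0]
D(3):
  [0, -13, -18, -∞, -∞]
  [-20, 0, -38, -∞, -∞]
  [2, 5, 0, -∞, -∞]
  [-5, -2, -7, 0, -19]
  [-13, 7, -31, -9, 0]
D(4):
  [0, -13, -18, -∞, -∞]
  [-20, 0, -38, -∞, -∞]
  [2, 5, 0, -∞, -∞]
  [-5, -2, -7, 0, -19]
  [-13, 7, -16, -9, 0]
D(5):
  [0, -13, -18, -∞, -∞]
  [-20, 0, -38, -∞, -∞]
  [2, 5, 0, -∞, -∞]
  [-5, -2, -7, 0, -19]
  [-13, 7, -16, -9, 0]
Key observation: every diagonal entry stays at the unit through all rounds, so no improving cycle exists.
Answer: CONVERGES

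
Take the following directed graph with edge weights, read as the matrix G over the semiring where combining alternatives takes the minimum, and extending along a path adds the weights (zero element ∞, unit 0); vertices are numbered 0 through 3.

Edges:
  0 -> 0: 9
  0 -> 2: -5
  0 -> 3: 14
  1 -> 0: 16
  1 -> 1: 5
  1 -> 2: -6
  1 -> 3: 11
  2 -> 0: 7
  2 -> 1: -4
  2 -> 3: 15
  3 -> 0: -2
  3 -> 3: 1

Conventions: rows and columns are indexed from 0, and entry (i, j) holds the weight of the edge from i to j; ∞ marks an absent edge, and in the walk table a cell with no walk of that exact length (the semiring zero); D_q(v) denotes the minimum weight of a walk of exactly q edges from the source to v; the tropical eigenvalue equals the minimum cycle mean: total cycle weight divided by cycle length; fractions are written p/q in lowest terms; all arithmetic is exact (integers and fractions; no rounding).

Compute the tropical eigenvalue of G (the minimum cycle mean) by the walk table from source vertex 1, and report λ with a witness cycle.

q=0: [∞, 0, ∞, ∞]
q=1: [16, 5, -6, 11]
q=2: [1, -10, -1, 9]
q=3: [6, -5, -16, 1]
q=4: [-9, -20, -11, -1]
Optimal cycle mean attained by: cycle 1->2->1, total (-6) + (-4), length 2.
Answer: λ = -5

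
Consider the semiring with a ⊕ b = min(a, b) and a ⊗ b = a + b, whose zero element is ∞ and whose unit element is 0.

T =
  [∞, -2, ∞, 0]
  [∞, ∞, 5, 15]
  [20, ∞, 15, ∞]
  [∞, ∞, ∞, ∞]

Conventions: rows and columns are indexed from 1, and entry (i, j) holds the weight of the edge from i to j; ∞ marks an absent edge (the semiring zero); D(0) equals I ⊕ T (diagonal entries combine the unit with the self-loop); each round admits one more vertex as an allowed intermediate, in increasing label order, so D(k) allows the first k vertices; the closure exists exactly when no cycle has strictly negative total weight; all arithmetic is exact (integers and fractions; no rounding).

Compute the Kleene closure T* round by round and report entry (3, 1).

D(0):
  [0, -2, ∞, 0]
  [∞, 0, 5, 15]
  [20, ∞, 0, ∞]
  [∞, ∞, ∞, 0]
D(1):
  [0, -2, ∞, 0]
  [∞, 0, 5, 15]
  [20, 18, 0, 20]
  [∞, ∞, ∞, 0]
D(2):
  [0, -2, 3, 0]
  [∞, 0, 5, 15]
  [20, 18, 0, 20]
  [∞, ∞, ∞, 0]
D(3):
  [0, -2, 3, 0]
  [25, 0, 5, 15]
  [20, 18, 0, 20]
  [∞, ∞, ∞, 0]
D(4):
  [0, -2, 3, 0]
  [25, 0, 5, 15]
  [20, 18, 0, 20]
  [∞, ∞, ∞, 0]
Answer: T*[3][1] = 20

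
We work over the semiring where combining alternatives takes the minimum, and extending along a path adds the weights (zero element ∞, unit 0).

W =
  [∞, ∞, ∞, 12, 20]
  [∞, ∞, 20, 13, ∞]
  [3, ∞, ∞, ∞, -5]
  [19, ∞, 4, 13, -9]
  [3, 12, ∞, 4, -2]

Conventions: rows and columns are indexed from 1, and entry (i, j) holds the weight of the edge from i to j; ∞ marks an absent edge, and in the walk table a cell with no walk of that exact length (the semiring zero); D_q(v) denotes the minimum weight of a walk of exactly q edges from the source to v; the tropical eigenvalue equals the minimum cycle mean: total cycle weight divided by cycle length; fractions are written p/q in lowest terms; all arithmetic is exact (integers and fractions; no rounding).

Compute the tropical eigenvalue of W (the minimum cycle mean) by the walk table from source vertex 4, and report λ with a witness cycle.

q=0: [∞, ∞, ∞, 0, ∞]
q=1: [19, ∞, 4, 13, -9]
q=2: [-6, 3, 17, -5, -11]
q=3: [-8, 1, -1, -7, -14]
q=4: [-11, -2, -3, -10, -16]
q=5: [-13, -4, -6, -12, -19]
Optimal cycle mean attained by: cycle 4->5->4, total (-9) + 4, length 2.
Answer: λ = -5/2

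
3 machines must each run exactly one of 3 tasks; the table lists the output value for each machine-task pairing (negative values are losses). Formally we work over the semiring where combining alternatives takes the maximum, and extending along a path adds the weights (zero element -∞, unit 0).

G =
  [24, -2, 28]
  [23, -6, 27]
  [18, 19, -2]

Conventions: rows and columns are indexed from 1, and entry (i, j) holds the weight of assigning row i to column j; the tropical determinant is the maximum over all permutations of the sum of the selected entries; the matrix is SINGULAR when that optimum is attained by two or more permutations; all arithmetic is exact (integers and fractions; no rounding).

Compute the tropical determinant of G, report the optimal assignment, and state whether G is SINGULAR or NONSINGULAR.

σ = (1, 2, 3): 24 + (-6) + (-2) = 16
σ = (1, 3, 2): 24 + 27 + 19 = 70
σ = (2, 1, 3): (-2) + 23 + (-2) = 19
σ = (2, 3, 1): (-2) + 27 + 18 = 43
σ = (3, 1, 2): 28 + 23 + 19 = 70
σ = (3, 2, 1): 28 + (-6) + 18 = 40
Optimal value attained by: σ = (1, 3, 2).
Answer: det⊕(G) = 70; verdict: SINGULAR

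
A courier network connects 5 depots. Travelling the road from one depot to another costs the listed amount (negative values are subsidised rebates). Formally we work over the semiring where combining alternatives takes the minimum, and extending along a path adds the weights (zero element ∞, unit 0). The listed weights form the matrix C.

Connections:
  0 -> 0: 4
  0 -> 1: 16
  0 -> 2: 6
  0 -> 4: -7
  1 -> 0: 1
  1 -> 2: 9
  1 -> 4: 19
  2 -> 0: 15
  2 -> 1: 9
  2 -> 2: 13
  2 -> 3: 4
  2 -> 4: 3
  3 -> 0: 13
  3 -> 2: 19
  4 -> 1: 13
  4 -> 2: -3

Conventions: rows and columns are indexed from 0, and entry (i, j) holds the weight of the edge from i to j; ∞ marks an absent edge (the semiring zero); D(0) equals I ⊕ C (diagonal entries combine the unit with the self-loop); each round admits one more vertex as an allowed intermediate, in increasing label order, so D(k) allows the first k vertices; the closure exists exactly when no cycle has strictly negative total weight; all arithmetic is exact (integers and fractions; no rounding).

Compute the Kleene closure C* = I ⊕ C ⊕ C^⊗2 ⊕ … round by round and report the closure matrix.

D(0):
  [0, 16, 6, ∞, -7]
  [1, 0, 9, ∞, 19]
  [15, 9, 0, 4, 3]
  [13, ∞, 19, 0, ∞]
  [∞, 13, -3, ∞, 0]
D(1):
  [0, 16, 6, ∞, -7]
  [1, 0, 7, ∞, -6]
  [15, 9, 0, 4, 3]
  [13, 29, 19, 0, 6]
  [∞, 13, -3, ∞, 0]
D(2):
  [0, 16, 6, ∞, -7]
  [1, 0, 7, ∞, -6]
  [10, 9, 0, 4, 3]
  [13, 29, 19, 0, 6]
  [14, 13, -3, ∞, 0]
D(3):
  [0, 15, 6, 10, -7]
  [1, 0, 7, 11, -6]
  [10, 9, 0, 4, 3]
  [13, 28, 19, 0, 6]
  [7, 6, -3, 1, 0]
D(4):
  [0, 15, 6, 10, -7]
  [1, 0, 7, 11, -6]
  [10, 9, 0, 4, 3]
  [13, 28, 19, 0, 6]
  [7, 6, -3, 1, 0]
D(5):
  [0, -1, -10, -6, -7]
  [1, 0, -9, -5, -6]
  [10, 9, 0, 4, 3]
  [13, 12, 3, 0, 6]
  [7, 6, -3, 1, 0]
Answer: C* = [[0, -1, -10, -6, -7], [1, 0, -9, -5, -6], [10, 9, 0, 4, 3], [13, 12, 3, 0, 6], [7, 6, -3, 1, 0]]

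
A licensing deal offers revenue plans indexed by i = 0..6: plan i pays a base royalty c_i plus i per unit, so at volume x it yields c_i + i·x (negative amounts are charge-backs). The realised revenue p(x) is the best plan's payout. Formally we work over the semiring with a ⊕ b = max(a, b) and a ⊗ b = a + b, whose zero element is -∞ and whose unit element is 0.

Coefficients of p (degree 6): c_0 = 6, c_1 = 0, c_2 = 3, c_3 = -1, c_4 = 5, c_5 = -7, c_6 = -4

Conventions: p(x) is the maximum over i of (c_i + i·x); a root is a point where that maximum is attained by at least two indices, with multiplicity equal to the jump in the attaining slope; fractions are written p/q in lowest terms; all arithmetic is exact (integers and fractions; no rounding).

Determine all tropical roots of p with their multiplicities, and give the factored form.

hull edge (i=0, c=6) to (i=4, c=5): slope -1/4, span 4
hull edge (i=4, c=5) to (i=6, c=-4): slope -9/2, span 2
Factored form: p(x) = -4 ⊗ (x ⊕ 1/4) ⊗ (x ⊕ 1/4) ⊗ (x ⊕ 1/4) ⊗ (x ⊕ 1/4) ⊗ (x ⊕ 9/2) ⊗ (x ⊕ 9/2)
Answer: roots = 1/4 (mult 4), 9/2 (mult 2)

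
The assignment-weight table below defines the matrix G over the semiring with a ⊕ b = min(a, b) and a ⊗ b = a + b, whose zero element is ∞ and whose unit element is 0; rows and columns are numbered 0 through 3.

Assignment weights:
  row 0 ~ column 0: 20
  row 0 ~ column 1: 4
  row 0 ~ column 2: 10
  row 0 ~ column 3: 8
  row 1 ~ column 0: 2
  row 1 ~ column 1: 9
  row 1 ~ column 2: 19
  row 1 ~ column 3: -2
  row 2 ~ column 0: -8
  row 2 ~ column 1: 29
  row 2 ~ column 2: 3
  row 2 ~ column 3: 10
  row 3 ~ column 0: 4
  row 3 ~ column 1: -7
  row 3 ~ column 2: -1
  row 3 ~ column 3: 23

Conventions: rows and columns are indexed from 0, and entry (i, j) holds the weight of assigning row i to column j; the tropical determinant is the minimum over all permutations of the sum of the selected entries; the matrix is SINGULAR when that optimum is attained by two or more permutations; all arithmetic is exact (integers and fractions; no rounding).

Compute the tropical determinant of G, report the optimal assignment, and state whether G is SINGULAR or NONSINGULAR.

σ = (0, 1, 2, 3): 20 + 9 + 3 + 23 = 55
σ = (0, 1, 3, 2): 20 + 9 + 10 + (-1) = 38
σ = (0, 2, 1, 3): 20 + 19 + 29 + 23 = 91
σ = (0, 2, 3, 1): 20 + 19 + 10 + (-7) = 42
σ = (0, 3, 1, 2): 20 + (-2) + 29 + (-1) = 46
σ = (0, 3, 2, 1): 20 + (-2) + 3 + (-7) = 14
σ = (1, 0, 2, 3): 4 + 2 + 3 + 23 = 32
σ = (1, 0, 3, 2): 4 + 2 + 10 + (-1) = 15
σ = (1, 2, 0, 3): 4 + 19 + (-8) + 23 = 38
σ = (1, 2, 3, 0): 4 + 19 + 10 + 4 = 37
σ = (1, 3, 0, 2): 4 + (-2) + (-8) + (-1) = -7
σ = (1, 3, 2, 0): 4 + (-2) + 3 + 4 = 9
σ = (2, 0, 1, 3): 10 + 2 + 29 + 23 = 64
σ = (2, 0, 3, 1): 10 + 2 + 10 + (-7) = 15
σ = (2, 1, 0, 3): 10 + 9 + (-8) + 23 = 34
σ = (2, 1, 3, 0): 10 + 9 + 10 + 4 = 33
σ = (2, 3, 0, 1): 10 + (-2) + (-8) + (-7) = -7
σ = (2, 3, 1, 0): 10 + (-2) + 29 + 4 = 41
σ = (3, 0, 1, 2): 8 + 2 + 29 + (-1) = 38
σ = (3, 0, 2, 1): 8 + 2 + 3 + (-7) = 6
σ = (3, 1, 0, 2): 8 + 9 + (-8) + (-1) = 8
σ = (3, 1, 2, 0): 8 + 9 + 3 + 4 = 24
σ = (3, 2, 0, 1): 8 + 19 + (-8) + (-7) = 12
σ = (3, 2, 1, 0): 8 + 19 + 29 + 4 = 60
Optimal value attained by: σ = (1, 3, 0, 2).
Answer: det⊕(G) = -7; verdict: SINGULAR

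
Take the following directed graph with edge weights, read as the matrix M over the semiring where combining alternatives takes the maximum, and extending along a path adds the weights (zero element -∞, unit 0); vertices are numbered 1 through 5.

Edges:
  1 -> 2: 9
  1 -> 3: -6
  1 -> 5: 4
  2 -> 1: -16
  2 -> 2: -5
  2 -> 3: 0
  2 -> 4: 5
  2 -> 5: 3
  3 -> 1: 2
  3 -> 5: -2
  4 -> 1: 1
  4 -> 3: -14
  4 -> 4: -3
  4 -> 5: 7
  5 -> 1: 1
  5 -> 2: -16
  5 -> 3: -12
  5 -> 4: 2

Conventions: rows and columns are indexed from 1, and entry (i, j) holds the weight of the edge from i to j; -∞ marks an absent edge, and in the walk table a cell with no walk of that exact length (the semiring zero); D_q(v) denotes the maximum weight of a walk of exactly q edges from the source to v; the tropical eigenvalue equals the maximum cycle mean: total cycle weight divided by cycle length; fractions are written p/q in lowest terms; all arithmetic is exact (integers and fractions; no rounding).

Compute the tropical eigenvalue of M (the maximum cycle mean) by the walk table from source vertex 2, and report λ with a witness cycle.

q=0: [-∞, 0, -∞, -∞, -∞]
q=1: [-16, -5, 0, 5, 3]
q=2: [6, -7, -5, 5, 12]
q=3: [13, 15, 0, 14, 12]
q=4: [15, 22, 15, 20, 21]
q=5: [22, 24, 22, 27, 27]
Optimal cycle mean attained by: cycle 1->2->4->5->1, total 9 + 5 + 7 + 1, length 4.
Answer: λ = 11/2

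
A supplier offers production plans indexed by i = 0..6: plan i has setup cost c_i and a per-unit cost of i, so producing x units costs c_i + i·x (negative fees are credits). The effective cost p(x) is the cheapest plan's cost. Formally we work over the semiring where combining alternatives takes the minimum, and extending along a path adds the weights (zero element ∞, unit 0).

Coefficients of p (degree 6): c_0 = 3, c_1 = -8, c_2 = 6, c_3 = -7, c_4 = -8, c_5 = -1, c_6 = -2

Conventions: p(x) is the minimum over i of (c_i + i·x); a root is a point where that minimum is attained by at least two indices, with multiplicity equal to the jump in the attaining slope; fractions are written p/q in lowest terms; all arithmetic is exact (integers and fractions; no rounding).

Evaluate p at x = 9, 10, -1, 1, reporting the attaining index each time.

p(9) = min(3+0·9=3, -8+1·9=1, 6+2·9=24, -7+3·9=20, -8+4·9=28, -1+5·9=44, -2+6·9=52) = 1 (attained by i=1)
p(10) = min(3+0·10=3, -8+1·10=2, 6+2·10=26, -7+3·10=23, -8+4·10=32, -1+5·10=49, -2+6·10=58) = 2 (attained by i=1)
p(-1) = min(3+0·(-1)=3, -8+1·(-1)=-9, 6+2·(-1)=4, -7+3·(-1)=-10, -8+4·(-1)=-12, -1+5·(-1)=-6, -2+6·(-1)=-8) = -12 (attained by i=4)
p(1) = min(3+0·1=3, -8+1·1=-7, 6+2·1=8, -7+3·1=-4, -8+4·1=-4, -1+5·1=4, -2+6·1=4) = -7 (attained by i=1)
Answer: p(9) = 1; p(10) = 2; p(-1) = -12; p(1) = -7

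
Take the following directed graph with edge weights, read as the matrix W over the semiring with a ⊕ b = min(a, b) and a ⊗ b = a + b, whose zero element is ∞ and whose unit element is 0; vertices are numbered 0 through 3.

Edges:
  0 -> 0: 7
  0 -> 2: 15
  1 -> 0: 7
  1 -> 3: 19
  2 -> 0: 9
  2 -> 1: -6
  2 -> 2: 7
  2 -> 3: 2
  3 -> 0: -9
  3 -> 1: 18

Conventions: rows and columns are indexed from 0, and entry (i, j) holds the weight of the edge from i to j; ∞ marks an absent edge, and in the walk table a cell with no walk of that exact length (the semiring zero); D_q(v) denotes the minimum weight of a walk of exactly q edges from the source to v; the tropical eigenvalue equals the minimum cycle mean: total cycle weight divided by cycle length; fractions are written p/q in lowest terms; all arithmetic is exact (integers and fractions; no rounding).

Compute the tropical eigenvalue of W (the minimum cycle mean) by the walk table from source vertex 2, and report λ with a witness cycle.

q=0: [∞, ∞, 0, ∞]
q=1: [9, -6, 7, 2]
q=2: [-7, 1, 14, 9]
q=3: [0, 8, 8, 16]
q=4: [7, 2, 15, 10]
Optimal cycle mean attained by: cycle 0->2->3->0, total 15 + 2 + (-9), length 3.
Answer: λ = 8/3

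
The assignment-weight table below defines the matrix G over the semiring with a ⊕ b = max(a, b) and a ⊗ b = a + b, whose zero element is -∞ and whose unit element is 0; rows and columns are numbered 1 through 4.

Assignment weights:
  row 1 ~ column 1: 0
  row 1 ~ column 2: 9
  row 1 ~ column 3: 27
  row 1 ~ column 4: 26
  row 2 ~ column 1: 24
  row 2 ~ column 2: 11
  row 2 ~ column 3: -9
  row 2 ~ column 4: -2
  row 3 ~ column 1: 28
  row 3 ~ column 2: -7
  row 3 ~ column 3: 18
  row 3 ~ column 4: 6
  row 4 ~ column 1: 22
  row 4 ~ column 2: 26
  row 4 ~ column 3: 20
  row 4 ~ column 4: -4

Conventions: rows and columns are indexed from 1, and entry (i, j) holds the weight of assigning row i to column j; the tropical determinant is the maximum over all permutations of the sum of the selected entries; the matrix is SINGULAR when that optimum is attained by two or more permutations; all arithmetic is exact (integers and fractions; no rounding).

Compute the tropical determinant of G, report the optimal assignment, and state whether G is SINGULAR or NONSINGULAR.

σ = (1, 2, 3, 4): 0 + 11 + 18 + (-4) = 25
σ = (1, 2, 4, 3): 0 + 11 + 6 + 20 = 37
σ = (1, 3, 2, 4): 0 + (-9) + (-7) + (-4) = -20
σ = (1, 3, 4, 2): 0 + (-9) + 6 + 26 = 23
σ = (1, 4, 2, 3): 0 + (-2) + (-7) + 20 = 11
σ = (1, 4, 3, 2): 0 + (-2) + 18 + 26 = 42
σ = (2, 1, 3, 4): 9 + 24 + 18 + (-4) = 47
σ = (2, 1, 4, 3): 9 + 24 + 6 + 20 = 59
σ = (2, 3, 1, 4): 9 + (-9) + 28 + (-4) = 24
σ = (2, 3, 4, 1): 9 + (-9) + 6 + 22 = 28
σ = (2, 4, 1, 3): 9 + (-2) + 28 + 20 = 55
σ = (2, 4, 3, 1): 9 + (-2) + 18 + 22 = 47
σ = (3, 1, 2, 4): 27 + 24 + (-7) + (-4) = 40
σ = (3, 1, 4, 2): 27 + 24 + 6 + 26 = 83
σ = (3, 2, 1, 4): 27 + 11 + 28 + (-4) = 62
σ = (3, 2, 4, 1): 27 + 11 + 6 + 22 = 66
σ = (3, 4, 1, 2): 27 + (-2) + 28 + 26 = 79
σ = (3, 4, 2, 1): 27 + (-2) + (-7) + 22 = 40
σ = (4, 1, 2, 3): 26 + 24 + (-7) + 20 = 63
σ = (4, 1, 3, 2): 26 + 24 + 18 + 26 = 94
σ = (4, 2, 1, 3): 26 + 11 + 28 + 20 = 85
σ = (4, 2, 3, 1): 26 + 11 + 18 + 22 = 77
σ = (4, 3, 1, 2): 26 + (-9) + 28 + 26 = 71
σ = (4, 3, 2, 1): 26 + (-9) + (-7) + 22 = 32
Optimal value attained by: σ = (4, 1, 3, 2).
Answer: det⊕(G) = 94; verdict: NONSINGULAR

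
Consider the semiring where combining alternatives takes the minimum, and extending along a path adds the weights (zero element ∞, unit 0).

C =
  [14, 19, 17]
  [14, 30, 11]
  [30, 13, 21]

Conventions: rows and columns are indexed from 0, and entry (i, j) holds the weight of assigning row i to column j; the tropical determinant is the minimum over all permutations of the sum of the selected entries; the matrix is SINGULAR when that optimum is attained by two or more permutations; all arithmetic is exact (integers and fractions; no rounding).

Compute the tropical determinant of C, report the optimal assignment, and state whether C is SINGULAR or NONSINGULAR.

σ = (0, 1, 2): 14 + 30 + 21 = 65
σ = (0, 2, 1): 14 + 11 + 13 = 38
σ = (1, 0, 2): 19 + 14 + 21 = 54
σ = (1, 2, 0): 19 + 11 + 30 = 60
σ = (2, 0, 1): 17 + 14 + 13 = 44
σ = (2, 1, 0): 17 + 30 + 30 = 77
Optimal value attained by: σ = (0, 2, 1).
Answer: det⊕(C) = 38; verdict: NONSINGULAR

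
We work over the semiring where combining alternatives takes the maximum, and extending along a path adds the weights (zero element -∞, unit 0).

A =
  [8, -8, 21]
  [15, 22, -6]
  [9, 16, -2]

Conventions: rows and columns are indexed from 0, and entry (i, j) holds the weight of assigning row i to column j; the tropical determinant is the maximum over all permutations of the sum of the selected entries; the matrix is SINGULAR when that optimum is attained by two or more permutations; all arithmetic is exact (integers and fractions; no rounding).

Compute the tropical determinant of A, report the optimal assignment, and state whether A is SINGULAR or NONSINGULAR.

σ = (0, 1, 2): 8 + 22 + (-2) = 28
σ = (0, 2, 1): 8 + (-6) + 16 = 18
σ = (1, 0, 2): (-8) + 15 + (-2) = 5
σ = (1, 2, 0): (-8) + (-6) + 9 = -5
σ = (2, 0, 1): 21 + 15 + 16 = 52
σ = (2, 1, 0): 21 + 22 + 9 = 52
Optimal value attained by: σ = (2, 0, 1).
Answer: det⊕(A) = 52; verdict: SINGULAR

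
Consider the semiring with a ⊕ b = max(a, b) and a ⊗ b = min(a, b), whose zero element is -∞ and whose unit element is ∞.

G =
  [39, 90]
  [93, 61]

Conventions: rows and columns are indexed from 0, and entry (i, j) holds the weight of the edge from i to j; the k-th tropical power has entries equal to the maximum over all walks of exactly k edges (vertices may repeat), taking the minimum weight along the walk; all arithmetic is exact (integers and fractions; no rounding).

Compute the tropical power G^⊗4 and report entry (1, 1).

G^⊗2:
  [90, 61]
  [61, 90]
G^⊗3:
  [61, 90]
  [90, 61]
G^⊗4:
  [90, 61]
  [61, 90]
Key observation: the optimum is the walk 1->0->1->0->1, with weight 93 min 90 min 93 min 90 = 90.
Optimal value attained by: walk 1->0->1->0->1.
Answer: (G^⊗4)[1][1] = 90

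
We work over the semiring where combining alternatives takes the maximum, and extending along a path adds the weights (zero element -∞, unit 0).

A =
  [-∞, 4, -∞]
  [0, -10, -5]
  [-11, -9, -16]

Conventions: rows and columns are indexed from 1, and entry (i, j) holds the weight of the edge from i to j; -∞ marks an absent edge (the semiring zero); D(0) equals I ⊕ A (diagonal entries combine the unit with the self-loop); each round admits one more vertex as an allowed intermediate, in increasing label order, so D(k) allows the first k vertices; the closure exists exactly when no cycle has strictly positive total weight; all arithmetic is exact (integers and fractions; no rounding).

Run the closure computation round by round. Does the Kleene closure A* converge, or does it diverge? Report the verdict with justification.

D(0):
  [0, 4, -∞]
  [0, 0, -5]
  [-11, -9, 0]
Detection: at round 1, diagonal entry (2, 2) turns strictly positive.
Key observation: the cycle 2->1->2 has total weight 0 + 4, which is strictly positive.
Answer: DIVERGES — positive cycle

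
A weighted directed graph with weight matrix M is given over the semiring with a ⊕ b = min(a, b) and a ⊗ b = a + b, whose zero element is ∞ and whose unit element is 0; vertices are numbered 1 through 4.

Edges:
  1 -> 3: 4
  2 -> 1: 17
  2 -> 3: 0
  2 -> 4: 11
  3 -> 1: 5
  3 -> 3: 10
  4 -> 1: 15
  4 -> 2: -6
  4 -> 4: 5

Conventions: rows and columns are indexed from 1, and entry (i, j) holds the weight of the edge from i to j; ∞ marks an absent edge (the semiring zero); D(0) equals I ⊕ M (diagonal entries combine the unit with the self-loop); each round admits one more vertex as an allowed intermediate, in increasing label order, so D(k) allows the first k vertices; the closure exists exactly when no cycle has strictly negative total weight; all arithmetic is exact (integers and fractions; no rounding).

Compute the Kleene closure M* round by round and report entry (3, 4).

D(0):
  [0, ∞, 4, ∞]
  [17, 0, 0, 11]
  [5, ∞, 0, ∞]
  [15, -6, ∞, 0]
D(1):
  [0, ∞, 4, ∞]
  [17, 0, 0, 11]
  [5, ∞, 0, ∞]
  [15, -6, 19, 0]
D(2):
  [0, ∞, 4, ∞]
  [17, 0, 0, 11]
  [5, ∞, 0, ∞]
  [11, -6, -6, 0]
D(3):
  [0, ∞, 4, ∞]
  [5, 0, 0, 11]
  [5, ∞, 0, ∞]
  [-1, -6, -6, 0]
D(4):
  [0, ∞, 4, ∞]
  [5, 0, 0, 11]
  [5, ∞, 0, ∞]
  [-1, -6, -6, 0]
Answer: M*[3][4] = ∞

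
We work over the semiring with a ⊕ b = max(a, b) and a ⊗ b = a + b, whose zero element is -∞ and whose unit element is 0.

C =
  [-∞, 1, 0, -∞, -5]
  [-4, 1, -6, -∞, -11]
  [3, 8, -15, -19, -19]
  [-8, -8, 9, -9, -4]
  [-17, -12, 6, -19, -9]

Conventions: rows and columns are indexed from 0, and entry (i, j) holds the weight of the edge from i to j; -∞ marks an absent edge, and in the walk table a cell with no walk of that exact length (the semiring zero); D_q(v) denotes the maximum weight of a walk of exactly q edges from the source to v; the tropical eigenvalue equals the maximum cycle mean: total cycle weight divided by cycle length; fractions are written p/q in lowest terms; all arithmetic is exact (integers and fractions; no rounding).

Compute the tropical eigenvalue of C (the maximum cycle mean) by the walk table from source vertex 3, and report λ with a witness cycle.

q=0: [-∞, -∞, -∞, 0, -∞]
q=1: [-8, -8, 9, -9, -4]
q=2: [12, 17, 2, -10, -10]
q=3: [13, 18, 12, -17, 7]
q=4: [15, 20, 13, -7, 8]
q=5: [16, 21, 15, -6, 10]
Optimal cycle mean attained by: cycle 0->2->0, total 0 + 3, length 2.
Answer: λ = 3/2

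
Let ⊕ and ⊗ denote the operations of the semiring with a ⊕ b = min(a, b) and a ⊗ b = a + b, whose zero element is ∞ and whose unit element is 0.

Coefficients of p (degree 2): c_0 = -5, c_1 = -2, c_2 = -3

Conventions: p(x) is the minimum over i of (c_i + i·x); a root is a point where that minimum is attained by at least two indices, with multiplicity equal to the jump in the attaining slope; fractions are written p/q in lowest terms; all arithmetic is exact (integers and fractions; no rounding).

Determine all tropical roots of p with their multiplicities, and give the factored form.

hull edge (i=0, c=-5) to (i=2, c=-3): slope 1, span 2
Factored form: p(x) = -3 ⊗ (x ⊕ (-1)) ⊗ (x ⊕ (-1))
Answer: roots = -1 (mult 2)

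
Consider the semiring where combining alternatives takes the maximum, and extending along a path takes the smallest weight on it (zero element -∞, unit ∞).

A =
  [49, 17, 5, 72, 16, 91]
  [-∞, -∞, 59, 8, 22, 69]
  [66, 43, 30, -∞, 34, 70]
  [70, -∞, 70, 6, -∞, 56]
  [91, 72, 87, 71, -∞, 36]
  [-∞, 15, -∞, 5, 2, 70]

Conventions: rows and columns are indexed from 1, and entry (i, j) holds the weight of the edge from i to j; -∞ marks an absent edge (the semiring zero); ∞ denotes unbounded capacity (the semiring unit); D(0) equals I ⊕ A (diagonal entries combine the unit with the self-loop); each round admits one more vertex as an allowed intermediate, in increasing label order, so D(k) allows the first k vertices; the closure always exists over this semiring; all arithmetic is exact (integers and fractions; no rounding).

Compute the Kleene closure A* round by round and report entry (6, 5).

D(0):
  [∞, 17, 5, 72, 16, 91]
  [-∞, ∞, 59, 8, 22, 69]
  [66, 43, ∞, -∞, 34, 70]
  [70, -∞, 70, ∞, -∞, 56]
  [91, 72, 87, 71, ∞, 36]
  [-∞, 15, -∞, 5, 2, ∞]
D(1):
  [∞, 17, 5, 72, 16, 91]
  [-∞, ∞, 59, 8, 22, 69]
  [66, 43, ∞, 66, 34, 70]
  [70, 17, 70, ∞, 16, 70]
  [91, 72, 87, 72, ∞, 91]
  [-∞, 15, -∞, 5, 2, ∞]
D(2):
  [∞, 17, 17, 72, 17, 91]
  [-∞, ∞, 59, 8, 22, 69]
  [66, 43, ∞, 66, 34, 70]
  [70, 17, 70, ∞, 17, 70]
  [91, 72, 87, 72, ∞, 91]
  [-∞, 15, 15, 8, 15, ∞]
D(3):
  [∞, 17, 17, 72, 17, 91]
  [59, ∞, 59, 59, 34, 69]
  [66, 43, ∞, 66, 34, 70]
  [70, 43, 70, ∞, 34, 70]
  [91, 72, 87, 72, ∞, 91]
  [15, 15, 15, 15, 15, ∞]
D(4):
  [∞, 43, 70, 72, 34, 91]
  [59, ∞, 59, 59, 34, 69]
  [66, 43, ∞, 66, 34, 70]
  [70, 43, 70, ∞, 34, 70]
  [91, 72, 87, 72, ∞, 91]
  [15, 15, 15, 15, 15, ∞]
D(5):
  [∞, 43, 70, 72, 34, 91]
  [59, ∞, 59, 59, 34, 69]
  [66, 43, ∞, 66, 34, 70]
  [70, 43, 70, ∞, 34, 70]
  [91, 72, 87, 72, ∞, 91]
  [15, 15, 15, 15, 15, ∞]
D(6):
  [∞, 43, 70, 72, 34, 91]
  [59, ∞, 59, 59, 34, 69]
  [66, 43, ∞, 66, 34, 70]
  [70, 43, 70, ∞, 34, 70]
  [91, 72, 87, 72, ∞, 91]
  [15, 15, 15, 15, 15, ∞]
Answer: A*[6][5] = 15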